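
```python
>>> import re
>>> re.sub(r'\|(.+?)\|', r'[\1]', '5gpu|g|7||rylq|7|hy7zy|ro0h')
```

'5gpu[g]7[|rylq]7[hy7zy]ro0h'

Matches: at [4:7] → '|g|'; at [8:15] → '||rylq|'; at [16:23] → '|hy7zy|'.
Each match is replaced using the text its own group 1 captured.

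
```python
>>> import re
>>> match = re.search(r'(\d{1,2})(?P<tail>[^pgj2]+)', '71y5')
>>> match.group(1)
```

'71'

The match spans [0:4] → '71y5'.
Captured: group 1 = '71', group 2 = 'y5'.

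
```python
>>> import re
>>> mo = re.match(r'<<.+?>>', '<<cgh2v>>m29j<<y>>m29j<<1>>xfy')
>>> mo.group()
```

A non-greedy quantifier consumes as few characters as it can — just enough that the remainder of the pattern still matches from where it stops; whatever follows it matches normally.
With `match`, the pattern is implicitly anchored at the beginning.
The match spans [0:9] → '<<cgh2v>>'.

'<<cgh2v>>'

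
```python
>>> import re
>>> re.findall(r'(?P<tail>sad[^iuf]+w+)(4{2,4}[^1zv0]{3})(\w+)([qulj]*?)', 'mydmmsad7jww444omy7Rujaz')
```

[('sad7jww', '444omy', '7Rujaz', '')]

This matches the literal 'sad', then one or more of any character except [iuf], then one or more of the literal 'w' (captured as 'tail'); then 2 to 4 of the literal '4', then exactly 3 of any character except [1zv0] (captured); then one or more of a word character (captured); then zero or more of one of [qulj] (lazy) (captured).
Matches: at [5:24] match 'sad7jww444omy7Rujaz', groups = ('sad7jww', '444omy', '7Rujaz', '').
`findall` packs the 4 group values into a tuple for every match.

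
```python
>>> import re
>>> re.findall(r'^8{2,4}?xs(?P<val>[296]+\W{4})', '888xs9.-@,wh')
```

This matches anchored at the start of the string; then 2 to 4 of the literal '8' (lazy), then the literal 'xs'; then one or more of one of [296], then exactly 4 of a non-word character (captured as 'val').
Walking the string: at [0:10] match '888xs9.-@,', group 1 = '9.-@,'.
With a single group, `findall` returns only what that group captured — 1 item.

['9.-@,']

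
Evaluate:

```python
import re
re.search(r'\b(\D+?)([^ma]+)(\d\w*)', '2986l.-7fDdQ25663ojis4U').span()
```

(5, 23)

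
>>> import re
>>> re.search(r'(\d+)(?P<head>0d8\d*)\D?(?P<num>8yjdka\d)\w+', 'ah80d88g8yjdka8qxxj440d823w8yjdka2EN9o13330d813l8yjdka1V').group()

'80d88g8yjdka8qxxj440d823w8yjdka2EN9o13330d813l8yjdka1V'

This matches one or more of a digit (captured); then the literal '0d8', then zero or more of a digit (captured as 'head'); then optionally a non-digit; then the literal '8yj', then the literal 'dka', then a digit (captured as 'num'); then one or more of a word character.
`re.search` scans for the first position where the pattern succeeds.
The match spans [2:56] → '80d88g8yjdka8qxxj440d823w8yjdka2EN9o13330d813l8yjdka1V'.
Captured: group 1 = '8', group 2 = '0d88', group 3 = '8yjdka8'.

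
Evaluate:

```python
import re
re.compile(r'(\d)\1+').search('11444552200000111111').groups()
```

The match spans [0:2] → '11'.
Captured: group 1 = '1'.

('1',)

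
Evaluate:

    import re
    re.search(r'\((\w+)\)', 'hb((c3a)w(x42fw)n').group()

`re.search` scans for the first position where the pattern succeeds.
The match spans [3:8] → '(c3a)'.
Captured: group 1 = 'c3a'.

'(c3a)'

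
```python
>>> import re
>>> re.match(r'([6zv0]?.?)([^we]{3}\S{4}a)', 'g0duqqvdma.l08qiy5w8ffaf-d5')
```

`match` is anchored at position 0; if the pattern doesn't fit there, it returns None.
Here the pattern fails at index 0, so the call returns None.

None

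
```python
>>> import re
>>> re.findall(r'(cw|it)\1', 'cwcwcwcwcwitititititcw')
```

After group 1 captures some text, `\1` only succeeds where that same text appears again.
Because there's exactly one group, `findall` drops the full match and keeps group 1 from each hit.

['cw', 'cw', 'it', 'it']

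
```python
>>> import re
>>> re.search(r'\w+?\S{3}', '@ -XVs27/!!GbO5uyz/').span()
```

Pattern: one or more of a word character (lazy); then exactly 3 of a non-whitespace character.
A non-greedy quantifier consumes as few characters as it can — just enough that the remainder of the pattern still matches from where it stops; whatever follows it matches normally.
Unlike `match`, `search` isn't anchored — it looks for the pattern anywhere in the string.
The match spans [3:7] → 'XVs2'.

(3, 7)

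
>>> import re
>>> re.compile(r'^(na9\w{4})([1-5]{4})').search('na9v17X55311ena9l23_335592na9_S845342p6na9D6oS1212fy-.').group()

This matches anchored at the start of the string; then the literal 'na9', then exactly 4 of a word character (captured); then exactly 4 of a character in [1-5] (captured).
`re.search` tries every starting position until one works.
The match spans [0:11] → 'na9v17X5531'.
Captured: group 1 = 'na9v17X', group 2 = '5531'.

'na9v17X5531'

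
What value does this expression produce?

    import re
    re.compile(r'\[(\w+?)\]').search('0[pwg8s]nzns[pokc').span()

(1, 8)

The match spans [1:8] → '[pwg8s]'.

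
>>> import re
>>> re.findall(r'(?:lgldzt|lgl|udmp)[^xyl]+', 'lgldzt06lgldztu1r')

['lgldzt06', 'lgldztu1r']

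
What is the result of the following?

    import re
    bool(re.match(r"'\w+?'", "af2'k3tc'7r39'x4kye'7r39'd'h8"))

`match` is anchored at position 0; if the pattern doesn't fit there, it returns None.
Here the pattern fails at index 0, so the call returns None, and `bool(None)` is False.

False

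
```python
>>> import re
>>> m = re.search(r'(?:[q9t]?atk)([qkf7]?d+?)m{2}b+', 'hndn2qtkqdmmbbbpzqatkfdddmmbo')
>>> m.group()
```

'qatkfdddmmb'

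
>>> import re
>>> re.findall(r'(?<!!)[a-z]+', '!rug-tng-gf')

['ug', 'tng', 'gf']

A negative assertion filters positions out without eating any characters.
Since nothing is captured, `findall` lists the 3 matched substrings directly.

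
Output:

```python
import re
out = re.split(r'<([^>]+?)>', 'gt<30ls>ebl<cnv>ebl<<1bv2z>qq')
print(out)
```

['gt', '30ls', 'ebl', 'cnv', 'ebl', '<1bv2z', 'qq']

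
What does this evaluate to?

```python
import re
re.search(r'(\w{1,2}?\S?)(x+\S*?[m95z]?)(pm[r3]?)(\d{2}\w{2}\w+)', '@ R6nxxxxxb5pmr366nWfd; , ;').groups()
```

('R6n', 'xxxxxb5', 'pmr', '366nWfd')

This matches 1 to 2 of a word character (lazy), then optionally a non-whitespace character (captured); then one or more of a literal 'x', then zero or more of a non-whitespace character (lazy), then optionally one of [m95z] (captured); then the literal 'pm', then optionally one of [r3] (captured); then exactly 2 of a digit, then exactly 2 of a word character, then one or more of a word character (captured).
Unlike `match`, `search` isn't anchored — it looks for the pattern anywhere in the string.
The match spans [2:22] → 'R6nxxxxxb5pmr366nWfd'.
Captured: group 1 = 'R6n', group 2 = 'xxxxxb5', group 3 = 'pmr', group 4 = '366nWfd'.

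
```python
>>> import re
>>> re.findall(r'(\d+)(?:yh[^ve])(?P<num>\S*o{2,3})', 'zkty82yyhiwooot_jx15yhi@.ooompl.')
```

The pattern matches one or more of a digit (captured); then the literal 'yh', then any character except [ve] (non-capturing group); then zero or more of a non-whitespace character, then 2 to 3 of the literal 'o' (captured as 'num').
Walking the string: at [18:28] match '15yhi@.ooo', groups = ('15', '@.ooo').
Multiple groups make `findall` return tuples — one 2-tuple for the one match.

[('15', '@.ooo')]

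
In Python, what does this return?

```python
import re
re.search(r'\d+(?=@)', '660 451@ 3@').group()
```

'451'

Lookahead/lookbehind check context without consuming it, so the matched span excludes the asserted characters.
`re.search` tries every starting position until one works.
The match spans [4:7] → '451'.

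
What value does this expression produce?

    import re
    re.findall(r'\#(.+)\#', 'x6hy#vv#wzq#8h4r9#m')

['vv#wzq#8h4r9']

Walking the string: at [4:18] match '#vv#wzq#8h4r9#', group 1 = 'vv#wzq#8h4r9'.
One capturing group, so `findall` returns just the captured substring from the one match — 1 in all.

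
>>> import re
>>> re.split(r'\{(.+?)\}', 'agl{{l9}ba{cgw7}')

['agl', '{l9', 'ba', 'cgw7', '']

A `+?`/`*?`/`{m,n}?` starts at its minimum and grows only as far as needed for what follows to match.
Matches to split on: at [3:8] → '{{l9}'; at [10:16] → '{cgw7}'.
`re.split` interleaves the captured-group text with the surrounding fragments.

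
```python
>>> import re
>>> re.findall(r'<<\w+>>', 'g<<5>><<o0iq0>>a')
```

['<<5>>', '<<o0iq0>>']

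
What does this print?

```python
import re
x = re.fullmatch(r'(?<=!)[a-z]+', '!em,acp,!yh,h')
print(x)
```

None

For `fullmatch`, every character of the input must be accounted for by the pattern.
Here there's no way to consume every character, so the call returns None.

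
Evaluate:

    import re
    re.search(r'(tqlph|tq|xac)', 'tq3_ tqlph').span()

(0, 2)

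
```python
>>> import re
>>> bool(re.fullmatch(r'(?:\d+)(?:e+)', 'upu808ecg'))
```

False

For `fullmatch`, every character of the input must be accounted for by the pattern.
Here the string isn't matched end-to-end, so the call returns None, and `bool(None)` is False.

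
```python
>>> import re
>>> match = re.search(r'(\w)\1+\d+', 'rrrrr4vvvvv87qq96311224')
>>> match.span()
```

The backreference `\1` re-matches whatever the first group consumed, character for character.
`search` walks the string left to right and returns the first match it finds.
The match spans [0:6] → 'rrrrr4'.
Captured: group 1 = 'r'.

(0, 6)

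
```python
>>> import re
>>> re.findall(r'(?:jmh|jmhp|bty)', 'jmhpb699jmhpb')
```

['jmh', 'jmh']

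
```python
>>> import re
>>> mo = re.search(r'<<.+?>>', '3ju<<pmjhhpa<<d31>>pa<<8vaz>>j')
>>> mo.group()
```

'<<pmjhhpa<<d31>>'

The `?` after the quantifier makes it lazy — it takes as little as possible before letting the rest of the pattern try.
The match spans [3:19] → '<<pmjhhpa<<d31>>'.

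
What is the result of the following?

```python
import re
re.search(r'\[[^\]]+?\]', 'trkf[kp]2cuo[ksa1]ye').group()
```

'[kp]'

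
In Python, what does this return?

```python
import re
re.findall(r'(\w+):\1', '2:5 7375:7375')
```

['7375']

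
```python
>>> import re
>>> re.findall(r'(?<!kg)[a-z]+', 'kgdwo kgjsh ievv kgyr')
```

['kgdwo', 'kgjsh', 'ievv', 'kgyr']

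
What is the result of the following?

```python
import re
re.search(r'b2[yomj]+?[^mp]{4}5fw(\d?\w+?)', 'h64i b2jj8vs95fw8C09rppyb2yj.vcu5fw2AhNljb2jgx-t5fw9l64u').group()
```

Pattern: the literal 'b2', then one or more of one of [yomj] (lazy); then exactly 4 of any character except [mp], then the literal '5fw'; then optionally a digit, then one or more of a word character (lazy) (captured).
Because the quantifier is non-greedy, it stops expanding at the earliest point where the rest of the pattern can succeed.
`re.search` scans for the first position where the pattern succeeds.
The match spans [5:18] → 'b2jj8vs95fw8C'.
Captured: group 1 = '8C'.

'b2jj8vs95fw8C'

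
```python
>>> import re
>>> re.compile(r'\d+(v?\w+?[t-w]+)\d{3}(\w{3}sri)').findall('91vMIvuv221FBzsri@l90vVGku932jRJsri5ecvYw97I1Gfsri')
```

`findall` packs the 2 group values into a tuple for every match.

[('vMIvuv', 'FBzsri'), ('vVGku', 'jRJsri')]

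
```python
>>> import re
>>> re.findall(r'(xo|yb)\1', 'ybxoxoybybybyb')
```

['xo', 'yb', 'yb']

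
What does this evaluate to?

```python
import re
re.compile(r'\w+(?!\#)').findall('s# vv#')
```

['v']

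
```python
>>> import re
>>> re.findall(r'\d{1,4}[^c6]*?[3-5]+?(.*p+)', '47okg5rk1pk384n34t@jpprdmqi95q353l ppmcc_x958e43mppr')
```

Lazy quantifiers expand one character at a time until the remainder of the pattern can match.
`findall` collects group 1 from the one match (1 total).

['rk1pk384n34t@jpprdmqi95q353l ppmcc_x958e43mpp']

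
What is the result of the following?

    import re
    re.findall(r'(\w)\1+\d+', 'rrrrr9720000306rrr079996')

`\1` has to match the exact text group 1 already captured.
Walking the string: at [0:15] match 'rrrrr9720000306', group 1 = 'r'; at [15:24] match 'rrr079996', group 1 = 'r'.
`findall` collects group 1 from each match (2 total).

['r', 'r']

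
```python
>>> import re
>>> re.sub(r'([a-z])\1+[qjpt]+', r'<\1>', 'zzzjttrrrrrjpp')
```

A backreference is literal: `\1` must see the identical characters the first group matched.
Matches: at [0:6] → 'zzzjtt'; at [6:14] → 'rrrrrjpp'.
Each match is replaced using the text its own group 1 captured.

'<z><r>'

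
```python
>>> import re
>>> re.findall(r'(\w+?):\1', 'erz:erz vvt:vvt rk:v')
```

['erz', 'vvt']

`\1` has to match the exact text group 1 already captured.
Scanning left to right: at [0:7] match 'erz:erz', group 1 = 'erz'; at [8:15] match 'vvt:vvt', group 1 = 'vvt'.
`findall` collects group 1 from each match (2 total).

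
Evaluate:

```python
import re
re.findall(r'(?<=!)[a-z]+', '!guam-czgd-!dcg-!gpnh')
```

Lookahead/lookbehind check context without consuming it, so the matched span excludes the asserted characters.
`findall` yields the raw match text (3 of them) because the pattern has no groups.

['guam', 'dcg', 'gpnh']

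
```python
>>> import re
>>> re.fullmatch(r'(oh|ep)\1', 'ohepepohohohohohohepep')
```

After group 1 captures some text, `\1` only succeeds where that same text appears again.
For `fullmatch`, every character of the input must be accounted for by the pattern.
Here the string isn't matched end-to-end, so the call returns None.

None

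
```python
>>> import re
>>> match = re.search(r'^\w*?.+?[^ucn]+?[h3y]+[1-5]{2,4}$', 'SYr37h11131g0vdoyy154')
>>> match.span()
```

The pattern matches anchored at the start of the string; then zero or more of a word character (lazy), then one or more of any character (lazy), then one or more of any character except [ucn] (lazy); then one or more of one of [h3y], then 2 to 4 of a character in [1-5]; then anchored at the end.
The match spans [0:21] → 'SYr37h11131g0vdoyy154'.

(0, 21)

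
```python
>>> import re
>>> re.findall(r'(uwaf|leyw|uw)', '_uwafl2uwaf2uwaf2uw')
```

Alternation isn't longest-match — the leftmost alternative that fits at this position is chosen.
Walking the string: at [1:5] match 'uwaf', group 1 = 'uwaf'; at [7:11] match 'uwaf', group 1 = 'uwaf'; at [12:16] match 'uwaf', group 1 = 'uwaf'; at [17:19] match 'uw', group 1 = 'uw'.
Because there's exactly one group, `findall` drops the full match and keeps group 1 from each hit.

['uwaf', 'uwaf', 'uwaf', 'uw']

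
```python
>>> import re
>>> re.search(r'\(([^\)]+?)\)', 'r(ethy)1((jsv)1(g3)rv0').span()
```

(1, 7)

The match spans [1:7] → '(ethy)'.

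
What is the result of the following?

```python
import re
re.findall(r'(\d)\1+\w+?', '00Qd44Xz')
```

['0', '4']

A backreference is literal: `\1` must see the identical characters the first group matched.
Walking the string: at [0:3] match '00Q', group 1 = '0'; at [4:7] match '44X', group 1 = '4'.
Because there's exactly one group, `findall` drops the full match and keeps group 1 from each hit.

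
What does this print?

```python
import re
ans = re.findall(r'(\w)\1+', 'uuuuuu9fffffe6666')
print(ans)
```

The backreference `\1` re-matches whatever the first group consumed, character for character.
Scanning left to right: at [0:6] match 'uuuuuu', group 1 = 'u'; at [7:12] match 'fffff', group 1 = 'f'; at [13:17] match '6666', group 1 = '6'.
One capturing group, so `findall` returns just the captured substring from each match — 3 in all.

['u', 'f', '6']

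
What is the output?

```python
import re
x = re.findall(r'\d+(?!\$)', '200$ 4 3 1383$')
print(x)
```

The negative lookahead/lookbehind blocks any match where the forbidden context is present.
Walking the string: at [0:2] → '20'; at [5:6] → '4'; at [7:8] → '3'; at [9:12] → '138'.
No capturing groups, so `findall` returns the 4 full match strings.

['20', '4', '3', '138']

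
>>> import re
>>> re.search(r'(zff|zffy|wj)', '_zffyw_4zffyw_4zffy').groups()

The match spans [1:4] → 'zff'.
Captured: group 1 = 'zff'.

('zff',)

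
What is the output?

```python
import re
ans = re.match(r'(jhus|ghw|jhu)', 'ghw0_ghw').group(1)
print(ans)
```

ghw

`re.match` won't scan ahead — the pattern has to work from the very first character.
The match spans [0:3] → 'ghw'.
Captured: group 1 = 'ghw'.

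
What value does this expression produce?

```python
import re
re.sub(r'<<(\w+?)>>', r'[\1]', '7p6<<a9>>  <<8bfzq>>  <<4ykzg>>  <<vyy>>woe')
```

Each match is replaced using the text its own group 1 captured.

'7p6[a9]  [8bfzq]  [4ykzg]  [vyy]woe'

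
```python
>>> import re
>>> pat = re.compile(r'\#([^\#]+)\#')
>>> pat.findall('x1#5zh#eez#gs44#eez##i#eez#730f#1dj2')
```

['5zh', 'gs44', 'i', '730f']

Matches: at [2:7] match '#5zh#', group 1 = '5zh'; at [10:16] match '#gs44#', group 1 = 'gs44'; at [20:23] match '#i#', group 1 = 'i'; at [26:32] match '#730f#', group 1 = '730f'.
With a single group, `findall` returns only what that group captured — 4 items.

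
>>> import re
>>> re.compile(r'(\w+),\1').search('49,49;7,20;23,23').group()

`\1` is not a pattern — it's the concrete string captured by group 1, re-applied verbatim.
The match spans [0:5] → '49,49'.

'49,49'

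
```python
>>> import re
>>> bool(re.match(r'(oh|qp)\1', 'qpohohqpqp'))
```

With `match`, the pattern is implicitly anchored at the beginning.
Here the pattern fails at index 0, so the call returns None, and `bool(None)` is False.

False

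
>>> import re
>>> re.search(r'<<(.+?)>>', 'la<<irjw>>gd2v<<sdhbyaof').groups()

('irjw',)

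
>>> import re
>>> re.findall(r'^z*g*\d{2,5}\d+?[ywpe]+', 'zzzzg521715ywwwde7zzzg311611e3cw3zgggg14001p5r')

This matches anchored at the start of the string; then zero or more of a literal 'z', then zero or more of the literal 'g', then 2 to 5 of a digit; then one or more of a digit (lazy), then one or more of one of [ywpe].
Walking the string: at [0:15] → 'zzzzg521715ywww'.
No capturing groups, so `findall` returns the 1 full match string.

['zzzzg521715ywww']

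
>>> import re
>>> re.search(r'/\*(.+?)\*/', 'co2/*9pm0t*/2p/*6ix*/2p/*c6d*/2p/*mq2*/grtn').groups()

('9pm0t',)

The match spans [3:12] → '/*9pm0t*/'.
Captured: group 1 = '9pm0t'.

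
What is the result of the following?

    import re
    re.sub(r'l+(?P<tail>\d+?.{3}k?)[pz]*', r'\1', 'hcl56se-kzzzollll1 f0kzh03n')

This matches one or more of a literal 'l'; then one or more of a digit (lazy), then exactly 3 of any character, then optionally a literal 'k' (captured as 'tail'); then zero or more of one of [pz].
With the lazy modifier that quantifier settles for the fewest repetitions that let the rest of the pattern succeed (the atoms after it are unaffected and can still be greedy).
Matches: at [2:7] → 'l56se'; at [13:23] → 'llll1 f0kz'.
Each match is replaced using the text its own group 1 captured.

'hc56se-kzzzo1 f0kh03n'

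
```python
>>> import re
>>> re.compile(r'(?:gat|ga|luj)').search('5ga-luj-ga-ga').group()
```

'ga'

The match spans [1:3] → 'ga'.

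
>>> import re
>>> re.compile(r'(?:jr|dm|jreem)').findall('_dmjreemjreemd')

Alternation tries branches left to right and keeps the first one that lets the overall match succeed at that position.
Matches: at [1:3] → 'dm'; at [3:5] → 'jr'; at [8:10] → 'jr'.
Since nothing is captured, `findall` lists the 3 matched substrings directly.

['dm', 'jr', 'jr']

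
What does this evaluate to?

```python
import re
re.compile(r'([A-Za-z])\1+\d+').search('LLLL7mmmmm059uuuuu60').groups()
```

('L',)

After group 1 captures some text, `\1` only succeeds where that same text appears again.
`re.search` scans for the first position where the pattern succeeds.
The match spans [0:5] → 'LLLL7'.
Captured: group 1 = 'L'.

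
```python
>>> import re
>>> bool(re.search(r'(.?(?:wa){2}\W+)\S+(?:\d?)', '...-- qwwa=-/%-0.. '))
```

This matches optionally any character, then the literal 'wa' repeated 2 times, then one or more of a non-word character (captured); then one or more of a non-whitespace character; then optionally a digit (non-capturing group).
Unlike `match`, `search` isn't anchored — it looks for the pattern anywhere in the string.
Here the pattern never matches, so the call returns None, and `bool(None)` is False.

False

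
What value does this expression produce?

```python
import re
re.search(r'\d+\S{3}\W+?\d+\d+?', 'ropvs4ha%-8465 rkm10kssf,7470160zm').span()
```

Pattern: one or more of a digit, then exactly 3 of a non-whitespace character, then one or more of a non-word character (lazy); then one or more of a digit, then one or more of a digit (lazy).
`re.search` tries every starting position until one works.
The match spans [5:14] → '4ha%-8465'.

(5, 14)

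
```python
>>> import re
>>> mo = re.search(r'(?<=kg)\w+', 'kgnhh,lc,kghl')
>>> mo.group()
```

'nhh'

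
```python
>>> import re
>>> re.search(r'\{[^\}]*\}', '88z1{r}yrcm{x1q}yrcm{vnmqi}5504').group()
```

Unlike `match`, `search` isn't anchored — it looks for the pattern anywhere in the string.
The match spans [4:7] → '{r}'.

'{r}'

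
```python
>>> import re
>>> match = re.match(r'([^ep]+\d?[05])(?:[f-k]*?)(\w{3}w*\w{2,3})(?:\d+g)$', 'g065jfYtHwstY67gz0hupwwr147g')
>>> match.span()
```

With `match`, the pattern is implicitly anchored at the beginning.
The match spans [0:28] → 'g065jfYtHwstY67gz0hupwwr147g'.

(0, 28)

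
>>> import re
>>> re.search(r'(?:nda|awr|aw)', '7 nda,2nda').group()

'nda'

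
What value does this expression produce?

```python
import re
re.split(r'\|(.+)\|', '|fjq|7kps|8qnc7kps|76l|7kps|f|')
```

['', 'fjq|7kps|8qnc7kps|76l|7kps|f', '']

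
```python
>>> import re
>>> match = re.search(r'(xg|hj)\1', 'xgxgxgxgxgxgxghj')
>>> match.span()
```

The backreference `\1` re-matches whatever the first group consumed, character for character.
`re.search` tries every starting position until one works.
The match spans [0:4] → 'xgxg'.
Captured: group 1 = 'xg'.

(0, 4)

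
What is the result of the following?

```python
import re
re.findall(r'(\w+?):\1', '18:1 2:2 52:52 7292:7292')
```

A backreference is literal: `\1` must see the identical characters the first group matched.
Scanning left to right: at [5:8] match '2:2', group 1 = '2'; at [9:14] match '52:52', group 1 = '52'; at [15:24] match '7292:7292', group 1 = '7292'.
With a single group, `findall` returns only what that group captured — 3 items.

['2', '52', '7292']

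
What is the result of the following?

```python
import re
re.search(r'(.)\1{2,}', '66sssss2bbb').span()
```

After group 1 captures some text, `\1` only succeeds where that same text appears again.
`search` walks the string left to right and returns the first match it finds.
The match spans [2:7] → 'sssss'.
Captured: group 1 = 's'.

(2, 7)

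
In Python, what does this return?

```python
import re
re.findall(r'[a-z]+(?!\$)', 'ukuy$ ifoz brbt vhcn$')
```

['uku', 'ifoz', 'brbt', 'vhc']

Because the assertion is negative and zero-width, positions next to the forbidden text are skipped.
Matches: at [0:3] → 'uku'; at [6:10] → 'ifoz'; at [11:15] → 'brbt'; at [16:19] → 'vhc'.
With no groups in the pattern, `findall` gives back each whole match — 4 here.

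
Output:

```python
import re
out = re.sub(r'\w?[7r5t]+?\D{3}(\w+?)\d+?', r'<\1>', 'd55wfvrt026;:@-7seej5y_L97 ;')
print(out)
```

Pattern: optionally a word character, then one or more of one of [7r5t] (lazy), then exactly 3 of a non-digit; then one or more of a word character (lazy) (captured); then one or more of a digit (lazy).
With the lazy modifier that quantifier settles for the fewest repetitions that let the rest of the pattern succeed (the atoms after it are unaffected and can still be greedy).
Matches: at [0:9] → 'd55wfvrt0'; at [15:21] → '7seej5'.
The replacement refers to a captured group, so each match is rewritten using its own captured text.

<rt>26;:@-<j>y_L97 ;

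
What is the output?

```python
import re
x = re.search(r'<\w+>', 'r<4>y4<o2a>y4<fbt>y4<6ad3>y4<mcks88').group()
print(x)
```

<4>

The match spans [1:4] → '<4>'.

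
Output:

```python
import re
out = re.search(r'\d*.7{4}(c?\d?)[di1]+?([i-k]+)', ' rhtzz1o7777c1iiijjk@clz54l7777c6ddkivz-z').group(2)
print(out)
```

iijjk

Pattern: zero or more of a digit, then any character, then exactly 4 of the literal '7'; then optionally the literal 'c', then optionally a digit (captured); then one or more of one of [di1] (lazy); then one or more of a character in [i-k] (captured).
Lazy quantifiers expand one character at a time until the remainder of the pattern can match.
Unlike `match`, `search` isn't anchored — it looks for the pattern anywhere in the string.
The match spans [6:20] → '1o7777c1iiijjk'.
Captured: group 1 = 'c1', group 2 = 'iijjk'.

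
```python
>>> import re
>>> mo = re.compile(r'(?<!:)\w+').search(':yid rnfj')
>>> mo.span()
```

The negative lookaround is zero-width — it rules out positions where the adjacent text would match, without consuming anything.
`re.search` scans for the first position where the pattern succeeds.
The match spans [2:4] → 'id'.

(2, 4)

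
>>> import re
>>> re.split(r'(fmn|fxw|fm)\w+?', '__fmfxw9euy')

['__', 'fm', 'xw9euy']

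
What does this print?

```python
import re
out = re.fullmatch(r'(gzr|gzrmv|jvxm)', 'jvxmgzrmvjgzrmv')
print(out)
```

`re.fullmatch` requires the pattern to consume the entire string.
Here the pattern can't cover the whole string, so the call returns None.

None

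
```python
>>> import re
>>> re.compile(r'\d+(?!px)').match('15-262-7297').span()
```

(0, 2)

With `match`, the pattern is implicitly anchored at the beginning.
The match spans [0:2] → '15'.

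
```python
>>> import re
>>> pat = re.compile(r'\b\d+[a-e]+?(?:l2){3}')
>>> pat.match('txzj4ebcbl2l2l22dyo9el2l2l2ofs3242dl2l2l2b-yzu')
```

None

`re.match` only tries the pattern at the start of the string.
Here the string doesn't start with a match, so the call returns None.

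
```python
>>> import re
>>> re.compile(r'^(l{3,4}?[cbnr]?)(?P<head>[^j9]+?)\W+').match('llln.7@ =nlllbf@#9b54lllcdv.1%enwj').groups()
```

The match spans [0:9] → 'llln.7@ ='.
Captured: group 1 = 'llln', group 2 = '.7'.

('llln', '.7')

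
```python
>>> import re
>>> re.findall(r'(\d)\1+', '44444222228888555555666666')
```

['4', '2', '8', '5', '6']

`\1` has to match the exact text group 1 already captured.
One capturing group, so `findall` returns just the captured substring from each match — 5 in all.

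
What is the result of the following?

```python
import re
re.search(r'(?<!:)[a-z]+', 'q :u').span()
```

A negative assertion filters positions out without eating any characters.
The match spans [0:1] → 'q'.

(0, 1)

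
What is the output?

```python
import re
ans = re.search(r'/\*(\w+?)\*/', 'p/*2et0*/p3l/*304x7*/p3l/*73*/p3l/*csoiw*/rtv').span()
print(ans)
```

(1, 9)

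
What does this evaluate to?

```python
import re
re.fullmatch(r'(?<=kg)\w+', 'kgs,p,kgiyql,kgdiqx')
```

Because the assertion is zero-width, the text it checks is not consumed and won't appear in the result.
`re.fullmatch` is like wrapping the pattern in `^…$` (in single-line mode).
Here there's no way to consume every character, so the call returns None.

None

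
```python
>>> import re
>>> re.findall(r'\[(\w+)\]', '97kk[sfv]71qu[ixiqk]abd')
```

['sfv', 'ixiqk']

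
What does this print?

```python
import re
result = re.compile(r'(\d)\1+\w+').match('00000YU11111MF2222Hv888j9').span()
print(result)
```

(0, 25)

After group 1 captures some text, `\1` only succeeds where that same text appears again.
With `match`, the pattern is implicitly anchored at the beginning.
The match spans [0:25] → '00000YU11111MF2222Hv888j9'.
Captured: group 1 = '0'.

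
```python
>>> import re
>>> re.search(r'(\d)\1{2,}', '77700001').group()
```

'777'

`\1` is not a pattern — it's the concrete string captured by group 1, re-applied verbatim.
`search` walks the string left to right and returns the first match it finds.
The match spans [0:3] → '777'.
Captured: group 1 = '7'.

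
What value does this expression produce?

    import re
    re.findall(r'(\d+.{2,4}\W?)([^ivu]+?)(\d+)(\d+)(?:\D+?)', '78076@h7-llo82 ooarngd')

[('78076@h7-', 'llo', '8', '2')]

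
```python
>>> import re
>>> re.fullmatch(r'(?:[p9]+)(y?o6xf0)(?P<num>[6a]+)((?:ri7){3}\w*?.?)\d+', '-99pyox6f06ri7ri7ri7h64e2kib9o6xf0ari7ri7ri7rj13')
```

None

The pattern matches one or more of one of [p9] (non-capturing group); then optionally a literal 'y', then the literal 'o6x', then the literal 'f0' (captured); then one or more of one of [6a] (captured as 'num'); then the literal 'ri7' repeated 3 times, then zero or more of a word character (lazy), then optionally any character (captured); then one or more of a digit.
`re.fullmatch` is like wrapping the pattern in `^…$` (in single-line mode).
Here the string isn't matched end-to-end, so the call returns None.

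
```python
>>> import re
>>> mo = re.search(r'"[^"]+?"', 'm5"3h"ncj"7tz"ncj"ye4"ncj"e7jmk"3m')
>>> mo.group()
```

Unlike `match`, `search` isn't anchored — it looks for the pattern anywhere in the string.
The match spans [2:6] → '"3h"'.

'"3h"'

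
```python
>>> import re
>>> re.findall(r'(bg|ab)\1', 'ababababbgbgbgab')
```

The backreference `\1` re-matches whatever the first group consumed, character for character.
Because there's exactly one group, `findall` drops the full match and keeps group 1 from each hit.

['ab', 'ab', 'bg']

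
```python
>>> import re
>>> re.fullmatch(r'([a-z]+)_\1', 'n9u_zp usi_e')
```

The backreference `\1` re-matches whatever the first group consumed, character for character.
`re.fullmatch` is like wrapping the pattern in `^…$` (in single-line mode).
Here the pattern can't cover the whole string, so the call returns None.

None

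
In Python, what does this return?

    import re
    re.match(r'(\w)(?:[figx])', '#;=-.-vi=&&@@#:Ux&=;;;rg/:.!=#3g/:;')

None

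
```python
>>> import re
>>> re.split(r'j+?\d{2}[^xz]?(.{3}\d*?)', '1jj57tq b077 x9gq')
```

This matches one or more of the literal 'j' (lazy), then exactly 2 of a digit, then optionally any character except [xz]; then exactly 3 of any character, then zero or more of a digit (lazy) (captured).
With the lazy modifier that quantifier settles for the fewest repetitions that let the rest of the pattern succeed (the atoms after it are unaffected and can still be greedy).
Matches to split on: at [1:9] → 'jj57tq b'.
With a capturing group present, the delimiter's captured portion is kept in the result list.

['1', 'q b', '077 x9gq']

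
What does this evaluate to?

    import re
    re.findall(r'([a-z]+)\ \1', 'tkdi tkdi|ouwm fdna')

['tkdi']

`\1` has to match the exact text group 1 already captured.
Because there's exactly one group, `findall` drops the full match and keeps group 1 from the one hit.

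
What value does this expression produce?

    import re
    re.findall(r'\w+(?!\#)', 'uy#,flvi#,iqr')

Because the assertion is negative and zero-width, positions next to the forbidden text are skipped.
Matches: at [0:1] → 'u'; at [4:7] → 'flv'; at [10:13] → 'iqr'.
With no groups in the pattern, `findall` gives back each whole match — 3 here.

['u', 'flv', 'iqr']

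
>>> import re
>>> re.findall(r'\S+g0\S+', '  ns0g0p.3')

Pattern: one or more of a non-whitespace character, then the literal 'g0'; then one or more of a non-whitespace character.
Scanning left to right: at [2:10] → 'ns0g0p.3'.
No capturing groups, so `findall` returns the 1 full match string.

['ns0g0p.3']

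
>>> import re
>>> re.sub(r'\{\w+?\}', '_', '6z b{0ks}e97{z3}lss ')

'6z b_e97_lss '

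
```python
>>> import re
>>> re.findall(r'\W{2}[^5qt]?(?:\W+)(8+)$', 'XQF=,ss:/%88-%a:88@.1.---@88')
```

The pattern matches exactly 2 of a non-word character, then optionally any character except [5qt]; then one or more of a non-word character (non-capturing group); then one or more of a literal '8' (captured); then anchored at the end.
One capturing group, so `findall` returns just the captured substring from the one match — 1 in all.

['88']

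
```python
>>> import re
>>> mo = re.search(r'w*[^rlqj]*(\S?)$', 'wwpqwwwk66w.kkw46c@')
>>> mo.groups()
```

This matches zero or more of the literal 'w', then zero or more of any character except [rlqj]; then optionally a non-whitespace character (captured); then anchored at the end.
Unlike `match`, `search` isn't anchored — it looks for the pattern anywhere in the string.
The match spans [4:19] → 'wwwk66w.kkw46c@'.
Captured: group 1 = ''.

('',)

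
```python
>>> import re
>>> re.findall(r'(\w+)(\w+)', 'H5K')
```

[('H5', 'K')]

2 groups means the one result is a tuple of 2 captured strings — 1 here.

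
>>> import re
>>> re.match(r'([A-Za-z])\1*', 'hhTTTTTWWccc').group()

After group 1 captures some text, `\1` only succeeds where that same text appears again.
With `match`, the pattern is implicitly anchored at the beginning.
The match spans [0:2] → 'hh'.
Captured: group 1 = 'h'.

'hh'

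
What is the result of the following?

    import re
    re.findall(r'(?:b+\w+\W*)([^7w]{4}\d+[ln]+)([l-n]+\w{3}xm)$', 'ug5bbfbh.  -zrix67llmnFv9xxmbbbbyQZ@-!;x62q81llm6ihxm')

[('x62q81ll', 'm6ihxm')]

Pattern: one or more of the literal 'b', then one or more of a word character, then zero or more of a non-word character (non-capturing group); then exactly 4 of any character except [7w], then one or more of a digit, then one or more of one of [ln] (captured); then one or more of a character in [l-n], then exactly 3 of a word character, then the literal 'xm' (captured); then anchored at the end.
Scanning left to right: at [28:53] match 'bbbbyQZ@-!;x62q81llm6ihxm', groups = ('x62q81ll', 'm6ihxm').
With 2 capturing groups, `findall` returns a 2-tuple per match.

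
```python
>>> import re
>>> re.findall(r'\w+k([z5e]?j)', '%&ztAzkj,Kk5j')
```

Pattern: one or more of a word character, then the literal 'k'; then optionally one of [z5e], then a literal 'j' (captured).
Matches: at [2:8] match 'ztAzkj', group 1 = 'j'; at [9:13] match 'Kk5j', group 1 = '5j'.
One capturing group, so `findall` returns just the captured substring from each match — 2 in all.

['j', '5j']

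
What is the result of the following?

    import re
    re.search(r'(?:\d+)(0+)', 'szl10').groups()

('0',)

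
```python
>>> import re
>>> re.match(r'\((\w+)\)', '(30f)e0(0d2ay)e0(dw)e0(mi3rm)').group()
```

'(30f)'

`re.match` only tries the pattern at the start of the string.
The match spans [0:5] → '(30f)'.
Captured: group 1 = '30f'.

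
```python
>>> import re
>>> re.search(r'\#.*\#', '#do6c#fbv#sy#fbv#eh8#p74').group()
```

'#do6c#fbv#sy#fbv#eh8#'

The match spans [0:21] → '#do6c#fbv#sy#fbv#eh8#'.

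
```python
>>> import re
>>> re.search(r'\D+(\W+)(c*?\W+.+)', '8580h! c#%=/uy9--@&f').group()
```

This matches one or more of a non-digit; then one or more of a non-word character (captured); then zero or more of the literal 'c' (lazy), then one or more of a non-word character, then one or more of any character (captured).
The match spans [4:20] → 'h! c#%=/uy9--@&f'.

'h! c#%=/uy9--@&f'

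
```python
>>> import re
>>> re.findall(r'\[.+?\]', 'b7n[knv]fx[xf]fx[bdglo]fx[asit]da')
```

['[knv]', '[xf]', '[bdglo]', '[asit]']

Lazy quantifiers expand one character at a time until the remainder of the pattern can match.
Walking the string: at [3:8] → '[knv]'; at [10:14] → '[xf]'; at [16:23] → '[bdglo]'; at [25:31] → '[asit]'.
Since nothing is captured, `findall` lists the 4 matched substrings directly.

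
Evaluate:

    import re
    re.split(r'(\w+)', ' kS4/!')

[' ', 'kS4', '/!']

This matches one or more of a word character (captured).
Matches to split on: at [1:4] → 'kS4'.
Because the pattern has a capturing group, `split` also inserts each captured text between the pieces.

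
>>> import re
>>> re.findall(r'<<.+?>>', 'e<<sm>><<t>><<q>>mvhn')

['<<sm>>', '<<t>>', '<<q>>']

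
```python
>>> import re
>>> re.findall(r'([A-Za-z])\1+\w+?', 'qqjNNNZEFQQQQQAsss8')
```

`\1` has to match the exact text group 1 already captured.
With a single group, `findall` returns only what that group captured — 4 items.

['q', 'N', 'Q', 's']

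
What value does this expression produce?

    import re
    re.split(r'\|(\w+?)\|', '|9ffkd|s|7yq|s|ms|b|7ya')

['', '9ffkd', 's', '7yq', 's', 'ms', 'b|7ya']

Because the pattern has a capturing group, `split` also inserts each captured text between the pieces.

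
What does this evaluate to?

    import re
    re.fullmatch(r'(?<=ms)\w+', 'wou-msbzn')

`re.fullmatch` is like wrapping the pattern in `^…$` (in single-line mode).
Here the pattern can't cover the whole string, so the call returns None.

None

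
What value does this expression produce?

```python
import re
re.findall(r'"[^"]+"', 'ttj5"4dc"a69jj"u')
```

['"4dc"']

With no groups in the pattern, `findall` gives back each whole match — 1 here.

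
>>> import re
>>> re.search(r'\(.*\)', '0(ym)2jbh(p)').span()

(1, 12)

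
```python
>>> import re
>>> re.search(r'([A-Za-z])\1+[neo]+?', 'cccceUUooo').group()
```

'cccce'

After group 1 captures some text, `\1` only succeeds where that same text appears again.
`re.search` tries every starting position until one works.
The match spans [0:5] → 'cccce'.
Captured: group 1 = 'c'.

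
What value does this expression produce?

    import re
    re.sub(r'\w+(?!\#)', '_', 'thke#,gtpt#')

'_e#,_t#'

`(?!…)`/`(?<!…)` only lets a position through if the neighbouring text does NOT match; no characters are consumed.
Every occurrence is swapped for '_'.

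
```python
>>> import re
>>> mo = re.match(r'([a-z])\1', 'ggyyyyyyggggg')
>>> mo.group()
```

`match` is anchored at position 0; if the pattern doesn't fit there, it returns None.
The match spans [0:2] → 'gg'.

'gg'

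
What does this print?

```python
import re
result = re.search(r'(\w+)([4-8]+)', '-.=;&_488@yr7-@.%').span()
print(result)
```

Pattern: one or more of a word character (captured); then one or more of a character in [4-8] (captured).
The match spans [5:9] → '_488'.

(5, 9)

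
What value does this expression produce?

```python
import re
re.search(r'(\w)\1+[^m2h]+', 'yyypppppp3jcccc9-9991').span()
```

(0, 21)

After group 1 captures some text, `\1` only succeeds where that same text appears again.
`re.search` tries every starting position until one works.
The match spans [0:21] → 'yyypppppp3jcccc9-9991'.
Captured: group 1 = 'y'.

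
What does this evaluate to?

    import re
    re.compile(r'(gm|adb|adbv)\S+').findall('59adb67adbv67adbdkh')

['adb']

Scanning left to right: at [2:19] match 'adb67adbv67adbdkh', group 1 = 'adb'.
One capturing group, so `findall` returns just the captured substring from the one match — 1 in all.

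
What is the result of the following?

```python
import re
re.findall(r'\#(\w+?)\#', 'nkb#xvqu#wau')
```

Matches: at [3:9] match '#xvqu#', group 1 = 'xvqu'.
One capturing group, so `findall` returns just the captured substring from the one match — 1 in all.

['xvqu']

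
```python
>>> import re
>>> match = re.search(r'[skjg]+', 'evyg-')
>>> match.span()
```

Pattern: one or more of one of [skjg].
`re.search` scans for the first position where the pattern succeeds.
The match spans [3:4] → 'g'.

(3, 4)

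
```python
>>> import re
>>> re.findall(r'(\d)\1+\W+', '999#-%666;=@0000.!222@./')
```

['9', '6', '0', '2']

`\1` is not a pattern — it's the concrete string captured by group 1, re-applied verbatim.
Matches: at [0:6] match '999#-%', group 1 = '9'; at [6:12] match '666;=@', group 1 = '6'; at [12:18] match '0000.!', group 1 = '0'; at [18:24] match '222@./', group 1 = '2'.
`findall` collects group 1 from each match (4 total).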